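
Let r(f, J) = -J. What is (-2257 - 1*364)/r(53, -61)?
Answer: -2621/61 ≈ -42.967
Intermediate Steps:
(-2257 - 1*364)/r(53, -61) = (-2257 - 1*364)/((-1*(-61))) = (-2257 - 364)/61 = -2621*1/61 = -2621/61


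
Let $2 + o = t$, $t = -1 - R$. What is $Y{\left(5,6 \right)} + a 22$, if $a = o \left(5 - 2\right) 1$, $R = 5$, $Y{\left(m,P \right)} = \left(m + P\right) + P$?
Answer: $-511$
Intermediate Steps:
$Y{\left(m,P \right)} = m + 2 P$ ($Y{\left(m,P \right)} = \left(P + m\right) + P = m + 2 P$)
$t = -6$ ($t = -1 - 5 = -6$)
$o = -8$ ($o = -2 - 6 = -8$)
$a = -24$ ($a = - 8 \left(5 - 2\right) 1 = - 8 \cdot 3 \cdot 1 = \left(-8\right) 3 = -24$)
$Y{\left(5,6 \right)} + a 22 = \left(5 + 2 \cdot 6\right) - 528 = \left(5 + 12\right) - 528 = 17 - 528 = -511$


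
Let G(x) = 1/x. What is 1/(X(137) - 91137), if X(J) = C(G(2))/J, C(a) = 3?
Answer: -137/12485766 ≈ -1.0972e-5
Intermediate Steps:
X(J) = 3/J
1/(X(137) - 91137) = 1/(3/137 - 91137) = 1/(-12485766/137) = -137/12485766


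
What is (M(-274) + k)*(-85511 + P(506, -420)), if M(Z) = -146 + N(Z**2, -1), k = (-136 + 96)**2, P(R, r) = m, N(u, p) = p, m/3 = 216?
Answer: -123305939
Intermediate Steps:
m = 648 (m = 3*216 = 648)
P(R, r) = 648
k = 1600 (k = (-40)**2 = 1600)
M(Z) = -147 (M(Z) = -146 - 1 = -147)
(M(-274) + k)*(-85511 + P(506, -420)) = (-147 + 1600)*(-85511 + 648) = 1453*(-84863) = -123305939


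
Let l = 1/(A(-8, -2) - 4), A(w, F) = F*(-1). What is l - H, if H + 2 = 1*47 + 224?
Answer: -539/2 ≈ -269.50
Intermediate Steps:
A(w, F) = -F
l = -1/2 (l = 1/(-1*(-2) - 4) = 1/(2 - 4) = 1/(-2) = -1/2 ≈ -0.50000)
H = 269 (H = -2 + (1*47 + 224) = -2 + (47 + 224) = -2 + 271 = 269)
l - H = -1/2 - 1*269 = -1/2 - 269 = -539/2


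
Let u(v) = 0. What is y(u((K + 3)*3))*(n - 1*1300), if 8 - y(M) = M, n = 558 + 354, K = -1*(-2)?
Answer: -3104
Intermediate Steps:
K = 2
n = 912
y(M) = 8 - M
y(u((K + 3)*3))*(n - 1*1300) = (8 - 1*0)*(912 - 1*1300) = (8 + 0)*(912 - 1300) = 8*(-388) = -3104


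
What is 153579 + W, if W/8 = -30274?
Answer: -88613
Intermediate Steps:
W = -242192 (W = 8*(-30274) = -242192)
153579 + W = 153579 - 242192 = -88613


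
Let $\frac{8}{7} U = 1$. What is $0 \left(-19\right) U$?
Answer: $0$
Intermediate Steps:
$U = \frac{7}{8}$ ($U = \frac{7}{8} \cdot 1 = \frac{7}{8} \approx 0.875$)
$0 \left(-19\right) U = 0 \left(-19\right) \frac{7}{8} = 0 \cdot \frac{7}{8} = 0$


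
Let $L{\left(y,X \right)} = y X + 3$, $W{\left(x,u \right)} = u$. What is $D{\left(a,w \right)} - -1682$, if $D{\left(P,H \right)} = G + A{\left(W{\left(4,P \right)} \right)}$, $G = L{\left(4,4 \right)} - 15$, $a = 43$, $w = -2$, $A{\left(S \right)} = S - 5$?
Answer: $1724$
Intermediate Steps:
$A{\left(S \right)} = -5 + S$
$L{\left(y,X \right)} = 3 + X y$ ($L{\left(y,X \right)} = X y + 3 = 3 + X y$)
$G = 4$ ($G = \left(3 + 4 \cdot 4\right) - 15 = \left(3 + 16\right) - 15 = 19 - 15 = 4$)
$D{\left(P,H \right)} = -1 + P$ ($D{\left(P,H \right)} = 4 + \left(-5 + P\right) = -1 + P$)
$D{\left(a,w \right)} - -1682 = \left(-1 + 43\right) - -1682 = 42 + 1682 = 1724$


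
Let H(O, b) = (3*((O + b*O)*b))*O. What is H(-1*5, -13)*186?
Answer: 2176200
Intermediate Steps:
H(O, b) = 3*O*b*(O + O*b) (H(O, b) = (3*((O + O*b)*b))*O = (3*(b*(O + O*b)))*O = (3*b*(O + O*b))*O = 3*O*b*(O + O*b))
H(-1*5, -13)*186 = (3*(-13)*(-1*5)**2*(1 - 13))*186 = (3*(-13)*(-5)**2*(-12))*186 = (3*(-13)*25*(-12))*186 = 11700*186 = 2176200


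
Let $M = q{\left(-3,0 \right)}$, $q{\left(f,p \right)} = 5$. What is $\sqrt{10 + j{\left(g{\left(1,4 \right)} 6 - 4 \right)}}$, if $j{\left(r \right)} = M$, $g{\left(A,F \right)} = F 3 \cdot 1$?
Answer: $\sqrt{15} \approx 3.873$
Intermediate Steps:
$g{\left(A,F \right)} = 3 F$ ($g{\left(A,F \right)} = 3 F 1 = 3 F$)
$M = 5$
$j{\left(r \right)} = 5$
$\sqrt{10 + j{\left(g{\left(1,4 \right)} 6 - 4 \right)}} = \sqrt{10 + 5} = \sqrt{15}$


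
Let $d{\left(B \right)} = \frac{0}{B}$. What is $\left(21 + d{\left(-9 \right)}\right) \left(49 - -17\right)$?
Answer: $1386$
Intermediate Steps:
$d{\left(B \right)} = 0$
$\left(21 + d{\left(-9 \right)}\right) \left(49 - -17\right) = \left(21 + 0\right) \left(49 - -17\right) = 21 \left(49 + 17\right) = 21 \cdot 66 = 1386$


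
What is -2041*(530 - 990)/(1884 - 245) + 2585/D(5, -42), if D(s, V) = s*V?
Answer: 38584757/68838 ≈ 560.52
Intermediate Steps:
D(s, V) = V*s
-2041*(530 - 990)/(1884 - 245) + 2585/D(5, -42) = -2041*(530 - 990)/(1884 - 245) + 2585/((-42*5)) = -2041/(1639/(-460)) + 2585/(-210) = -2041/(1639*(-1/460)) + 2585*(-1/210) = -2041/(-1639/460) - 517/42 = -2041*(-460/1639) - 517/42 = 938860/1639 - 517/42 = 38584757/68838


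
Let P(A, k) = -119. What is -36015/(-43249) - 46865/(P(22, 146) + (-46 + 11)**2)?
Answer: -283861685/6833342 ≈ -41.541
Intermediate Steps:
-36015/(-43249) - 46865/(P(22, 146) + (-46 + 11)**2) = -36015/(-43249) - 46865/(-119 + (-46 + 11)**2) = -36015*(-1/43249) - 46865/(-119 + (-35)**2) = 36015/43249 - 46865/(-119 + 1225) = 36015/43249 - 46865/1106 = 36015/43249 - 46865*1/1106 = 36015/43249 - 6695/158 = -283861685/6833342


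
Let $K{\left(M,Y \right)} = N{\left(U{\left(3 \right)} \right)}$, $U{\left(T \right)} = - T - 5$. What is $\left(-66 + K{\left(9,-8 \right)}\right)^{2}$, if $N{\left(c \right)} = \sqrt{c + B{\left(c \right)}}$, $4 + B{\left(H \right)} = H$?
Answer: $4336 - 264 i \sqrt{5} \approx 4336.0 - 590.32 i$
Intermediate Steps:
$B{\left(H \right)} = -4 + H$
$U{\left(T \right)} = -5 - T$
$N{\left(c \right)} = \sqrt{-4 + 2 c}$ ($N{\left(c \right)} = \sqrt{c + \left(-4 + c\right)} = \sqrt{-4 + 2 c}$)
$K{\left(M,Y \right)} = 2 i \sqrt{5}$ ($K{\left(M,Y \right)} = \sqrt{-4 + 2 \left(-5 - 3\right)} = \sqrt{-4 + 2 \left(-8\right)} = \sqrt{-4 - 16} = \sqrt{-20} = 2 i \sqrt{5}$)
$\left(-66 + K{\left(9,-8 \right)}\right)^{2} = \left(-66 + 2 i \sqrt{5}\right)^{2}$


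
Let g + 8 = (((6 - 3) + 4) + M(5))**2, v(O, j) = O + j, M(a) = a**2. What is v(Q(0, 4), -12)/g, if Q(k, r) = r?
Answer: -1/127 ≈ -0.0078740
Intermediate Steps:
g = 1016 (g = -8 + (((6 - 3) + 4) + 5**2)**2 = -8 + ((3 + 4) + 25)**2 = -8 + (7 + 25)**2 = -8 + 32**2 = -8 + 1024 = 1016)
v(Q(0, 4), -12)/g = (4 - 12)/1016 = -8*1/1016 = -1/127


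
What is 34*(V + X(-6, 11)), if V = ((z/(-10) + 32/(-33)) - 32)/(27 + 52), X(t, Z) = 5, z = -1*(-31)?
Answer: 2013599/13035 ≈ 154.48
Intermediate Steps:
z = 31
V = -11903/26070 (V = ((31/(-10) + 32/(-33)) - 32)/(27 + 52) = ((31*(-1/10) + 32*(-1/33)) - 32)/79 = ((-31/10 - 32/33) - 32)*(1/79) = (-1343/330 - 32)*(1/79) = -11903/330*1/79 = -11903/26070 ≈ -0.45658)
34*(V + X(-6, 11)) = 34*(-11903/26070 + 5) = 34*(118447/26070) = 2013599/13035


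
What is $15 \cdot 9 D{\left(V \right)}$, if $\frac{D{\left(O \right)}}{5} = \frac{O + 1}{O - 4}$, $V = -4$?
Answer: $\frac{2025}{8} \approx 253.13$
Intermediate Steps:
$D{\left(O \right)} = \frac{5 \left(1 + O\right)}{-4 + O}$ ($D{\left(O \right)} = 5 \frac{O + 1}{O - 4} = 5 \frac{1 + O}{-4 + O} = \frac{5 \left(1 + O\right)}{-4 + O}$)
$15 \cdot 9 D{\left(V \right)} = 15 \cdot 9 \frac{5 \left(1 - 4\right)}{-4 - 4} = 135 \cdot 5 \frac{1}{-8} \left(-3\right) = 135 \cdot 5 \left(- \frac{1}{8}\right) \left(-3\right) = 135 \cdot \frac{15}{8} = \frac{2025}{8}$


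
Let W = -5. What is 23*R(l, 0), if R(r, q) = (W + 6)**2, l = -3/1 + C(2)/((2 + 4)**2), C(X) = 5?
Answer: 23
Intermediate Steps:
l = -103/36 (l = -3/1 + 5/((2 + 4)**2) = -3*1 + 5/(6**2) = -3 + 5/36 = -103/36 ≈ -2.8611)
R(r, q) = 1 (R(r, q) = (-5 + 6)**2 = 1**2 = 1)
23*R(l, 0) = 23*1 = 23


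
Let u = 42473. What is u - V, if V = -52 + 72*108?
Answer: 34749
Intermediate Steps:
V = 7724 (V = -52 + 7776 = 7724)
u - V = 42473 - 1*7724 = 42473 - 7724 = 34749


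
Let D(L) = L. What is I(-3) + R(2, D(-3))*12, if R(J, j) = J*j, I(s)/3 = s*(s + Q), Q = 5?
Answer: -90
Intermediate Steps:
I(s) = 3*s*(5 + s) (I(s) = 3*(s*(s + 5)) = 3*(s*(5 + s)) = 3*s*(5 + s))
I(-3) + R(2, D(-3))*12 = 3*(-3)*(5 - 3) + (2*(-3))*12 = 3*(-3)*2 - 6*12 = -18 - 72 = -90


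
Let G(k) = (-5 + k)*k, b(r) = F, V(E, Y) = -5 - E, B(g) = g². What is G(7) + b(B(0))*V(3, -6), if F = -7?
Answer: 70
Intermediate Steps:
b(r) = -7
G(k) = k*(-5 + k)
G(7) + b(B(0))*V(3, -6) = 7*(-5 + 7) - 7*(-5 - 1*3) = 7*2 - 7*(-5 - 3) = 14 - 7*(-8) = 14 + 56 = 70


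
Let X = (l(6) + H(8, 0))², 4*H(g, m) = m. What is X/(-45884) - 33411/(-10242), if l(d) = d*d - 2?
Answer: 126765881/39161994 ≈ 3.2370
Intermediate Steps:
l(d) = -2 + d² (l(d) = d² - 2 = -2 + d²)
H(g, m) = m/4
X = 1156 (X = ((-2 + 6²) + (¼)*0)² = ((-2 + 36) + 0)² = (34 + 0)² = 34² = 1156)
X/(-45884) - 33411/(-10242) = 1156/(-45884) - 33411/(-10242) = 1156*(-1/45884) - 33411*(-1/10242) = -289/11471 + 11137/3414 = 126765881/39161994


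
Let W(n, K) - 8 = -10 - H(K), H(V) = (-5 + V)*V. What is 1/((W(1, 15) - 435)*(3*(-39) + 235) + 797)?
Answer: -1/68469 ≈ -1.4605e-5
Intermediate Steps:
H(V) = V*(-5 + V)
W(n, K) = -2 - K*(-5 + K) (W(n, K) = 8 + (-10 - K*(-5 + K)) = -2 - K*(-5 + K))
1/((W(1, 15) - 435)*(3*(-39) + 235) + 797) = 1/(((-2 - 1*15*(-5 + 15)) - 435)*(3*(-39) + 235) + 797) = 1/(((-2 - 1*15*10) - 435)*(-117 + 235) + 797) = 1/(((-2 - 150) - 435)*118 + 797) = 1/((-152 - 435)*118 + 797) = 1/(-587*118 + 797) = 1/(-69266 + 797) = 1/(-68469) = -1/68469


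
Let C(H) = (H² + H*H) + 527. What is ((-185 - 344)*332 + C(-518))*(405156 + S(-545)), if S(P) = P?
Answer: 146285893217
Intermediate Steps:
C(H) = 527 + 2*H² (C(H) = (H² + H²) + 527 = 2*H² + 527 = 527 + 2*H²)
((-185 - 344)*332 + C(-518))*(405156 + S(-545)) = ((-185 - 344)*332 + (527 + 2*(-518)²))*(405156 - 545) = (-529*332 + (527 + 2*268324))*404611 = (-175628 + (527 + 536648))*404611 = (-175628 + 537175)*404611 = 361547*404611 = 146285893217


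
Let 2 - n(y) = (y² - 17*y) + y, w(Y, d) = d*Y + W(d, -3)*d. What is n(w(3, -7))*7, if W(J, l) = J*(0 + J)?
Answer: -968226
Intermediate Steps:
W(J, l) = J² (W(J, l) = J*J = J²)
w(Y, d) = d³ + Y*d (w(Y, d) = d*Y + d²*d = Y*d + d³ = d³ + Y*d)
n(y) = 2 - y² + 16*y (n(y) = 2 - ((y² - 17*y) + y) = 2 - (y² - 16*y) = 2 + (-y² + 16*y) = 2 - y² + 16*y)
n(w(3, -7))*7 = (2 - (-7*(3 + (-7)²))² + 16*(-7*(3 + (-7)²)))*7 = (2 - (-7*(3 + 49))² + 16*(-7*(3 + 49)))*7 = (2 - (-7*52)² + 16*(-7*52))*7 = (2 - 1*(-364)² + 16*(-364))*7 = (2 - 1*132496 - 5824)*7 = (2 - 132496 - 5824)*7 = -138318*7 = -968226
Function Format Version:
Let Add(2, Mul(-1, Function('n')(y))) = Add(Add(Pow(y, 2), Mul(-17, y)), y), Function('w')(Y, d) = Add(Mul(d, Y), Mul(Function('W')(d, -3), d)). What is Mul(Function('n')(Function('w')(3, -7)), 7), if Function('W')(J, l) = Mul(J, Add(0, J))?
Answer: -968226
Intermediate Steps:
Function('W')(J, l) = Pow(J, 2) (Function('W')(J, l) = Mul(J, J) = Pow(J, 2))
Function('w')(Y, d) = Add(Pow(d, 3), Mul(Y, d)) (Function('w')(Y, d) = Add(Mul(d, Y), Mul(Pow(d, 2), d)) = Add(Mul(Y, d), Pow(d, 3)) = Add(Pow(d, 3), Mul(Y, d)))
Function('n')(y) = Add(2, Mul(-1, Pow(y, 2)), Mul(16, y)) (Function('n')(y) = Add(2, Mul(-1, Add(Add(Pow(y, 2), Mul(-17, y)), y))) = Add(2, Mul(-1, Add(Pow(y, 2), Mul(-16, y)))) = Add(2, Add(Mul(-1, Pow(y, 2)), Mul(16, y))) = Add(2, Mul(-1, Pow(y, 2)), Mul(16, y)))
Mul(Function('n')(Function('w')(3, -7)), 7) = Mul(Add(2, Mul(-1, Pow(Mul(-7, Add(3, Pow(-7, 2))), 2)), Mul(16, Mul(-7, Add(3, Pow(-7, 2))))), 7) = Mul(Add(2, Mul(-1, Pow(Mul(-7, Add(3, 49)), 2)), Mul(16, Mul(-7, Add(3, 49)))), 7) = Mul(Add(2, Mul(-1, Pow(Mul(-7, 52), 2)), Mul(16, Mul(-7, 52))), 7) = Mul(Add(2, Mul(-1, Pow(-364, 2)), Mul(16, -364)), 7) = Mul(Add(2, Mul(-1, 132496), -5824), 7) = Mul(Add(2, -132496, -5824), 7) = Mul(-138318, 7) = -968226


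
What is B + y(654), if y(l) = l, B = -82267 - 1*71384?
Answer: -152997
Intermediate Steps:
B = -153651 (B = -82267 - 71384 = -153651)
B + y(654) = -153651 + 654 = -152997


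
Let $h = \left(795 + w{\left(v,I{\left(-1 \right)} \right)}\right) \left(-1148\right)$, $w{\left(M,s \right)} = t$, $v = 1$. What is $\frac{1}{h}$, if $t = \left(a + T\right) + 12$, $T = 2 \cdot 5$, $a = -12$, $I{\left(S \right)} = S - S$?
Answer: $- \frac{1}{924140} \approx -1.0821 \cdot 10^{-6}$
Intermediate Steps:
$I{\left(S \right)} = 0$
$T = 10$
$t = 10$ ($t = \left(-12 + 10\right) + 12 = -2 + 12 = 10$)
$w{\left(M,s \right)} = 10$
$h = -924140$ ($h = \left(795 + 10\right) \left(-1148\right) = 805 \left(-1148\right) = -924140$)
$\frac{1}{h} = \frac{1}{-924140} = - \frac{1}{924140}$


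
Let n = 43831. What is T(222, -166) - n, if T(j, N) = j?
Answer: -43609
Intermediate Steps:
T(222, -166) - n = 222 - 1*43831 = 222 - 43831 = -43609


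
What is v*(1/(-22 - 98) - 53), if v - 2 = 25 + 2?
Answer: -184469/120 ≈ -1537.2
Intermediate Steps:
v = 29 (v = 2 + (25 + 2) = 2 + 27 = 29)
v*(1/(-22 - 98) - 53) = 29*(1/(-22 - 98) - 53) = 29*(1/(-120) - 53) = 29*(-1/120 - 53) = 29*(-6361/120) = -184469/120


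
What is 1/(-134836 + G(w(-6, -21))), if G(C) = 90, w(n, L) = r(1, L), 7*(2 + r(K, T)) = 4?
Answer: -1/134746 ≈ -7.4214e-6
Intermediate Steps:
r(K, T) = -10/7 (r(K, T) = -2 + (1/7)*4 = -2 + 4/7 = -10/7)
w(n, L) = -10/7
1/(-134836 + G(w(-6, -21))) = 1/(-134836 + 90) = 1/(-134746) = -1/134746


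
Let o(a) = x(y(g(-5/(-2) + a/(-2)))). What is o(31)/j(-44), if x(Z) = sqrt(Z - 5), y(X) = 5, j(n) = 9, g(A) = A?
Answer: 0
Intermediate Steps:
x(Z) = sqrt(-5 + Z)
o(a) = 0 (o(a) = sqrt(-5 + 5) = sqrt(0) = 0)
o(31)/j(-44) = 0/9 = 0*(1/9) = 0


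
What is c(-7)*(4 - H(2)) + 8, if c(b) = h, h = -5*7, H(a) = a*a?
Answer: 8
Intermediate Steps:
H(a) = a²
h = -35
c(b) = -35
c(-7)*(4 - H(2)) + 8 = -35*(4 - 1*2²) + 8 = -35*(4 - 1*4) + 8 = -35*(4 - 4) + 8 = -35*0 + 8 = 0 + 8 = 8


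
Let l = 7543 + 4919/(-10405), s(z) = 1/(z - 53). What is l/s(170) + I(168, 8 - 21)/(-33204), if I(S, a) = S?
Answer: 25407035279374/28790635 ≈ 8.8248e+5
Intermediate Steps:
s(z) = 1/(-53 + z)
l = 78479996/10405 (l = 7543 + 4919*(-1/10405) = 7543 - 4919/10405 = 78479996/10405 ≈ 7542.5)
l/s(170) + I(168, 8 - 21)/(-33204) = 78479996/(10405*(1/(-53 + 170))) + 168/(-33204) = 78479996/(10405*(1/117)) + 168*(-1/33204) = 78479996/(10405*(1/117)) - 14/2767 = (78479996/10405)*117 - 14/2767 = 9182159532/10405 - 14/2767 = 25407035279374/28790635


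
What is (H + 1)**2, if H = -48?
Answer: 2209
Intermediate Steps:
(H + 1)**2 = (-48 + 1)**2 = (-47)**2 = 2209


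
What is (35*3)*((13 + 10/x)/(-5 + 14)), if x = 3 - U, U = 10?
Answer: 135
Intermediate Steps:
x = -7 (x = 3 - 1*10 = 3 - 10 = -7)
(35*3)*((13 + 10/x)/(-5 + 14)) = (35*3)*((13 + 10/(-7))/(-5 + 14)) = 105*((13 + 10*(-⅐))/9) = 105*((13 - 10/7)*(⅑)) = 105*((81/7)*(⅑)) = 105*(9/7) = 135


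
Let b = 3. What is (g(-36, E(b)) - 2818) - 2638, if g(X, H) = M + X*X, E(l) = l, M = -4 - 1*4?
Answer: -4168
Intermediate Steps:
M = -8 (M = -4 - 4 = -8)
g(X, H) = -8 + X² (g(X, H) = -8 + X*X = -8 + X²)
(g(-36, E(b)) - 2818) - 2638 = ((-8 + (-36)²) - 2818) - 2638 = ((-8 + 1296) - 2818) - 2638 = (1288 - 2818) - 2638 = -1530 - 2638 = -4168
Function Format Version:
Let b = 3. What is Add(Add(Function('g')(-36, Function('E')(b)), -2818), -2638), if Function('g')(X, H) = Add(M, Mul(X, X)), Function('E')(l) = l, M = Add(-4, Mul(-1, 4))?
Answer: -4168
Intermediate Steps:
M = -8 (M = Add(-4, -4) = -8)
Function('g')(X, H) = Add(-8, Pow(X, 2)) (Function('g')(X, H) = Add(-8, Mul(X, X)) = Add(-8, Pow(X, 2)))
Add(Add(Function('g')(-36, Function('E')(b)), -2818), -2638) = Add(Add(Add(-8, Pow(-36, 2)), -2818), -2638) = Add(Add(Add(-8, 1296), -2818), -2638) = Add(Add(1288, -2818), -2638) = Add(-1530, -2638) = -4168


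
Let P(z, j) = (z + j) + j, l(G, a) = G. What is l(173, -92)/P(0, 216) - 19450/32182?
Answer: -1417457/6951312 ≈ -0.20391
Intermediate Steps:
P(z, j) = z + 2*j (P(z, j) = (j + z) + j = z + 2*j)
l(173, -92)/P(0, 216) - 19450/32182 = 173/(0 + 2*216) - 19450/32182 = 173/(0 + 432) - 19450*1/32182 = 173/432 - 9725/16091 = -1417457/6951312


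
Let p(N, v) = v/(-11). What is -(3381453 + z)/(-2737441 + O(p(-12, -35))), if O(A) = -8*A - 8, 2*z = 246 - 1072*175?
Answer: 36165536/30112219 ≈ 1.2010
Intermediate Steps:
p(N, v) = -v/11 (p(N, v) = v*(-1/11) = -v/11)
z = -93677 (z = (246 - 1072*175)/2 = (246 - 187600)/2 = (½)*(-187354) = -93677)
O(A) = -8 - 8*A
-(3381453 + z)/(-2737441 + O(p(-12, -35))) = -(3381453 - 93677)/(-2737441 + (-8 - (-8)*(-35)/11)) = -3287776/(-2737441 + (-8 - 8*35/11)) = -3287776/(-2737441 + (-8 - 280/11)) = -3287776/(-2737441 - 368/11) = -3287776/(-30112219/11) = -3287776*(-11)/30112219 = -1*(-36165536/30112219) = 36165536/30112219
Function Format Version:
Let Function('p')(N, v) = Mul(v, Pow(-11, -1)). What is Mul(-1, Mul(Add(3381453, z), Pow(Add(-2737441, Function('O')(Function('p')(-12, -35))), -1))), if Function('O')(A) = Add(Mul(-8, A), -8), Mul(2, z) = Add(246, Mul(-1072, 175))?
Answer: Rational(36165536, 30112219) ≈ 1.2010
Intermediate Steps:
Function('p')(N, v) = Mul(Rational(-1, 11), v) (Function('p')(N, v) = Mul(v, Rational(-1, 11)) = Mul(Rational(-1, 11), v))
z = -93677 (z = Mul(Rational(1, 2), Add(246, Mul(-1072, 175))) = Mul(Rational(1, 2), Add(246, -187600)) = Mul(Rational(1, 2), -187354) = -93677)
Function('O')(A) = Add(-8, Mul(-8, A))
Mul(-1, Mul(Add(3381453, z), Pow(Add(-2737441, Function('O')(Function('p')(-12, -35))), -1))) = Mul(-1, Mul(Add(3381453, -93677), Pow(Add(-2737441, Add(-8, Mul(-8, Mul(Rational(-1, 11), -35)))), -1))) = Mul(-1, Mul(3287776, Pow(Add(-2737441, Add(-8, Mul(-8, Rational(35, 11)))), -1))) = Mul(-1, Mul(3287776, Pow(Add(-2737441, Add(-8, Rational(-280, 11))), -1))) = Mul(-1, Mul(3287776, Pow(Add(-2737441, Rational(-368, 11)), -1))) = Mul(-1, Mul(3287776, Pow(Rational(-30112219, 11), -1))) = Mul(-1, Mul(3287776, Rational(-11, 30112219))) = Mul(-1, Rational(-36165536, 30112219)) = Rational(36165536, 30112219)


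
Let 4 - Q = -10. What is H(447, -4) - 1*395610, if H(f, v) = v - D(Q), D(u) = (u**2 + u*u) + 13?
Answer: -396019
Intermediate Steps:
Q = 14 (Q = 4 - 1*(-10) = 4 + 10 = 14)
D(u) = 13 + 2*u**2 (D(u) = (u**2 + u**2) + 13 = 2*u**2 + 13 = 13 + 2*u**2)
H(f, v) = -405 + v (H(f, v) = v - (13 + 2*14**2) = v - (13 + 2*196) = v - (13 + 392) = v - 1*405 = v - 405 = -405 + v)
H(447, -4) - 1*395610 = (-405 - 4) - 1*395610 = -409 - 395610 = -396019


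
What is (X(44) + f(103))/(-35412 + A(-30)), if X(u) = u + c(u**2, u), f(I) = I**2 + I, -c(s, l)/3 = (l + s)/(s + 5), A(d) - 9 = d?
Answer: -6957152/22925151 ≈ -0.30347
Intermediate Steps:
A(d) = 9 + d
c(s, l) = -3*(l + s)/(5 + s) (c(s, l) = -3*(l + s)/(s + 5) = -3*(l + s)/(5 + s))
f(I) = I + I**2
X(u) = u + 3*(-u - u**2)/(5 + u**2)
(X(44) + f(103))/(-35412 + A(-30)) = (44*(2 + 44**2 - 3*44)/(5 + 44**2) + 103*(1 + 103))/(-35412 + (9 - 30)) = (44*(2 + 1936 - 132)/(5 + 1936) + 103*104)/(-35412 - 21) = (44*1806/1941 + 10712)/(-35433) = (44*(1/1941)*1806 + 10712)*(-1/35433) = (26488/647 + 10712)*(-1/35433) = (6957152/647)*(-1/35433) = -6957152/22925151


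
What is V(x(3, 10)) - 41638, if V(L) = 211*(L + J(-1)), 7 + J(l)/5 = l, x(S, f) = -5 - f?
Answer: -53243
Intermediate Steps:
J(l) = -35 + 5*l
V(L) = -8440 + 211*L (V(L) = 211*(L + (-35 + 5*(-1))) = 211*(L + (-35 - 5)) = 211*(L - 40) = 211*(-40 + L) = -8440 + 211*L)
V(x(3, 10)) - 41638 = (-8440 + 211*(-5 - 1*10)) - 41638 = (-8440 + 211*(-5 - 10)) - 41638 = (-8440 + 211*(-15)) - 41638 = (-8440 - 3165) - 41638 = -11605 - 41638 = -53243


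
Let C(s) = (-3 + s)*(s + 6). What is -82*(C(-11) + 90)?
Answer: -13120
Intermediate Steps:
C(s) = (-3 + s)*(6 + s)
-82*(C(-11) + 90) = -82*((-18 + (-11)**2 + 3*(-11)) + 90) = -82*((-18 + 121 - 33) + 90) = -82*(70 + 90) = -82*160 = -13120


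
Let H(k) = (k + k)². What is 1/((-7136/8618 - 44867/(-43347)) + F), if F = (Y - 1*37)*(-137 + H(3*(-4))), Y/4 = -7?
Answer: -186782223/5329792063498 ≈ -3.5045e-5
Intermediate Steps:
Y = -28 (Y = 4*(-7) = -28)
H(k) = 4*k² (H(k) = (2*k)² = 4*k²)
F = -28535 (F = (-28 - 1*37)*(-137 + 4*(3*(-4))²) = (-28 - 37)*(-137 + 4*(-12)²) = -65*(-137 + 4*144) = -65*(-137 + 576) = -65*439 = -28535)
1/((-7136/8618 - 44867/(-43347)) + F) = 1/((-7136/8618 - 44867/(-43347)) - 28535) = 1/((-7136*1/8618 - 44867*(-1/43347)) - 28535) = 1/((-3568/4309 + 44867/43347) - 28535) = 1/(38669807/186782223 - 28535) = 1/(-5329792063498/186782223) = -186782223/5329792063498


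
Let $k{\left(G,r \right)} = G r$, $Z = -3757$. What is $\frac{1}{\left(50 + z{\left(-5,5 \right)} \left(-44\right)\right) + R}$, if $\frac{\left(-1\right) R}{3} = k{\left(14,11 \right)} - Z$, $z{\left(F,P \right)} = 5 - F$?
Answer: $- \frac{1}{12123} \approx -8.2488 \cdot 10^{-5}$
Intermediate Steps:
$R = -11733$ ($R = - 3 \left(14 \cdot 11 - -3757\right) = - 3 \left(154 + 3757\right) = \left(-3\right) 3911 = -11733$)
$\frac{1}{\left(50 + z{\left(-5,5 \right)} \left(-44\right)\right) + R} = \frac{1}{\left(50 + \left(5 - -5\right) \left(-44\right)\right) - 11733} = \frac{1}{\left(50 + \left(5 + 5\right) \left(-44\right)\right) - 11733} = \frac{1}{\left(50 + 10 \left(-44\right)\right) - 11733} = \frac{1}{\left(50 - 440\right) - 11733} = \frac{1}{-390 - 11733} = \frac{1}{-12123} = - \frac{1}{12123}$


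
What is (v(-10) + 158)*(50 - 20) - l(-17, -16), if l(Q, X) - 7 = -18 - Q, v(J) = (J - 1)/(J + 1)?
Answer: 14312/3 ≈ 4770.7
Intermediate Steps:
v(J) = (-1 + J)/(1 + J)
l(Q, X) = -11 - Q (l(Q, X) = 7 + (-18 - Q) = -11 - Q)
(v(-10) + 158)*(50 - 20) - l(-17, -16) = ((-1 - 10)/(1 - 10) + 158)*(50 - 20) - (-11 - 1*(-17)) = (-11/(-9) + 158)*30 - (-11 + 17) = (-⅑*(-11) + 158)*30 - 1*6 = (11/9 + 158)*30 - 6 = (1433/9)*30 - 6 = 14330/3 - 6 = 14312/3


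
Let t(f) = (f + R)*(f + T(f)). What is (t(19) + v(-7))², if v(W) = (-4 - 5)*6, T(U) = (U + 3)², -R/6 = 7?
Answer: 135094129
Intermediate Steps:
R = -42 (R = -6*7 = -42)
T(U) = (3 + U)²
t(f) = (-42 + f)*(f + (3 + f)²) (t(f) = (f - 42)*(f + (3 + f)²) = (-42 + f)*(f + (3 + f)²))
v(W) = -54 (v(W) = -9*6 = -54)
(t(19) + v(-7))² = ((-378 + 19³ - 285*19 - 35*19²) - 54)² = ((-378 + 6859 - 5415 - 35*361) - 54)² = ((-378 + 6859 - 5415 - 12635) - 54)² = (-11569 - 54)² = (-11623)² = 135094129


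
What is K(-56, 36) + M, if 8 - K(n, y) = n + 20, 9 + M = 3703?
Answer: 3738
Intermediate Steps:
M = 3694 (M = -9 + 3703 = 3694)
K(n, y) = -12 - n (K(n, y) = 8 - (n + 20) = 8 - (20 + n) = 8 + (-20 - n) = -12 - n)
K(-56, 36) + M = (-12 - 1*(-56)) + 3694 = (-12 + 56) + 3694 = 44 + 3694 = 3738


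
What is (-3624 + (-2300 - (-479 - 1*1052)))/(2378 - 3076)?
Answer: 4393/698 ≈ 6.2937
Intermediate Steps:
(-3624 + (-2300 - (-479 - 1*1052)))/(2378 - 3076) = (-3624 + (-2300 - (-479 - 1052)))/(-698) = (-3624 + (-2300 - 1*(-1531)))*(-1/698) = (-3624 + (-2300 + 1531))*(-1/698) = (-3624 - 769)*(-1/698) = -4393*(-1/698) = 4393/698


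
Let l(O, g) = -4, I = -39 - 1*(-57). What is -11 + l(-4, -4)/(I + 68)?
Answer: -475/43 ≈ -11.047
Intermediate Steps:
I = 18 (I = -39 + 57 = 18)
-11 + l(-4, -4)/(I + 68) = -11 - 4/(18 + 68) = -11 - 4/86 = -11 - 4*1/86 = -11 - 2/43 = -475/43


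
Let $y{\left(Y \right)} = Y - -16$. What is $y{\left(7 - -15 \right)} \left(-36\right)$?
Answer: $-1368$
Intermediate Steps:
$y{\left(Y \right)} = 16 + Y$ ($y{\left(Y \right)} = Y + 16 = 16 + Y$)
$y{\left(7 - -15 \right)} \left(-36\right) = \left(16 + \left(7 - -15\right)\right) \left(-36\right) = \left(16 + \left(7 + 15\right)\right) \left(-36\right) = \left(16 + 22\right) \left(-36\right) = 38 \left(-36\right) = -1368$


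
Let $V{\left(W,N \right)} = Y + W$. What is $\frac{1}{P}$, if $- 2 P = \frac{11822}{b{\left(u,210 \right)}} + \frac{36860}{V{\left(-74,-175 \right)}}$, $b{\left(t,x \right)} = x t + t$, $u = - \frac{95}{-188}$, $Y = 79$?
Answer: $- \frac{20045}{74997138} \approx -0.00026728$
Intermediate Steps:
$V{\left(W,N \right)} = 79 + W$
$u = \frac{95}{188}$ ($u = \left(-95\right) \left(- \frac{1}{188}\right) = \frac{95}{188} \approx 0.50532$)
$b{\left(t,x \right)} = t + t x$ ($b{\left(t,x \right)} = t x + t = t + t x$)
$P = - \frac{74997138}{20045}$ ($P = - \frac{\frac{11822}{\frac{95}{188} \left(1 + 210\right)} + \frac{36860}{79 - 74}}{2} = - \frac{\frac{11822}{\frac{95}{188} \cdot 211} + \frac{36860}{5}}{2} = - \frac{\frac{11822}{\frac{20045}{188}} + 36860 \cdot \frac{1}{5}}{2} = - \frac{11822 \cdot \frac{188}{20045} + 7372}{2} = - \frac{\frac{2222536}{20045} + 7372}{2} = \left(- \frac{1}{2}\right) \frac{149994276}{20045} = - \frac{74997138}{20045} \approx -3741.4$)
$\frac{1}{P} = \frac{1}{- \frac{74997138}{20045}} = - \frac{20045}{74997138}$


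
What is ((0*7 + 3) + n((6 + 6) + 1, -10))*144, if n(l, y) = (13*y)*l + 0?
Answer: -242928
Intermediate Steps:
n(l, y) = 13*l*y (n(l, y) = 13*l*y + 0 = 13*l*y)
((0*7 + 3) + n((6 + 6) + 1, -10))*144 = ((0*7 + 3) + 13*((6 + 6) + 1)*(-10))*144 = ((0 + 3) + 13*(12 + 1)*(-10))*144 = (3 + 13*13*(-10))*144 = (3 - 1690)*144 = -1687*144 = -242928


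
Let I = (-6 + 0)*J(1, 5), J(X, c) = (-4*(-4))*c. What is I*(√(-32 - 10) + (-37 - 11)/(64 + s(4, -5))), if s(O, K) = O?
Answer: 5760/17 - 480*I*√42 ≈ 338.82 - 3110.8*I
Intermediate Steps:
J(X, c) = 16*c
I = -480 (I = (-6 + 0)*(16*5) = -6*80 = -480)
I*(√(-32 - 10) + (-37 - 11)/(64 + s(4, -5))) = -480*(√(-32 - 10) + (-37 - 11)/(64 + 4)) = -480*(√(-42) - 48/68) = -480*(I*√42 - 48*1/68) = -480*(I*√42 - 12/17) = -480*(-12/17 + I*√42) = 5760/17 - 480*I*√42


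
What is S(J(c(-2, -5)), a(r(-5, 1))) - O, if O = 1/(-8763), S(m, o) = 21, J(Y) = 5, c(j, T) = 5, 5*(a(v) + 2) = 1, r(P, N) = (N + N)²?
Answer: 184024/8763 ≈ 21.000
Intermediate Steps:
r(P, N) = 4*N² (r(P, N) = (2*N)² = 4*N²)
a(v) = -9/5 (a(v) = -2 + (⅕)*1 = -2 + ⅕ = -9/5)
O = -1/8763 ≈ -0.00011412
S(J(c(-2, -5)), a(r(-5, 1))) - O = 21 - 1*(-1/8763) = 21 + 1/8763 = 184024/8763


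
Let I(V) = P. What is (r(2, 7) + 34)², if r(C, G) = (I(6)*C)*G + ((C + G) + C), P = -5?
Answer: 625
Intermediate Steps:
I(V) = -5
r(C, G) = G + 2*C - 5*C*G (r(C, G) = (-5*C)*G + ((C + G) + C) = -5*C*G + (G + 2*C) = G + 2*C - 5*C*G)
(r(2, 7) + 34)² = ((7 + 2*2 - 5*2*7) + 34)² = ((7 + 4 - 70) + 34)² = (-59 + 34)² = (-25)² = 625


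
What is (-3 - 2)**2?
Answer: 25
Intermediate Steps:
(-3 - 2)**2 = (-5)**2 = 25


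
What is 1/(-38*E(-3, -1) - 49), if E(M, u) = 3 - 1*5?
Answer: 1/27 ≈ 0.037037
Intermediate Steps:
E(M, u) = -2 (E(M, u) = 3 - 5 = -2)
1/(-38*E(-3, -1) - 49) = 1/(-38*(-2) - 49) = 1/(76 - 49) = 1/27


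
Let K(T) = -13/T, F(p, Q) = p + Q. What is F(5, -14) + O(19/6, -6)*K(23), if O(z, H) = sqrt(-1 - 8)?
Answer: -9 - 39*I/23 ≈ -9.0 - 1.6957*I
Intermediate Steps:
F(p, Q) = Q + p
O(z, H) = 3*I (O(z, H) = sqrt(-9) = 3*I)
F(5, -14) + O(19/6, -6)*K(23) = (-14 + 5) + (3*I)*(-13/23) = -9 + (3*I)*(-13*1/23) = -9 + (3*I)*(-13/23) = -9 - 39*I/23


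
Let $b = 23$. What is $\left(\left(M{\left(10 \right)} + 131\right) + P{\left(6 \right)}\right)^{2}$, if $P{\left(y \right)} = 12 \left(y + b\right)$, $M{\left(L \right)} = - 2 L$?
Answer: $210681$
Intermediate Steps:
$P{\left(y \right)} = 276 + 12 y$ ($P{\left(y \right)} = 12 \left(y + 23\right) = 12 \left(23 + y\right) = 276 + 12 y$)
$\left(\left(M{\left(10 \right)} + 131\right) + P{\left(6 \right)}\right)^{2} = \left(\left(\left(-2\right) 10 + 131\right) + \left(276 + 12 \cdot 6\right)\right)^{2} = \left(\left(-20 + 131\right) + \left(276 + 72\right)\right)^{2} = \left(111 + 348\right)^{2} = 459^{2} = 210681$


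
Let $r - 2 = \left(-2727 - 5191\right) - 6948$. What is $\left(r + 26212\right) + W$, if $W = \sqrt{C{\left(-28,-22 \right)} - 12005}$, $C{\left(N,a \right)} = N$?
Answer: $11348 + 3 i \sqrt{1337} \approx 11348.0 + 109.7 i$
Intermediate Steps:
$r = -14864$ ($r = 2 - 14866 = -14864$)
$W = 3 i \sqrt{1337}$ ($W = \sqrt{-28 - 12005} = \sqrt{-12033} = 3 i \sqrt{1337} \approx 109.7 i$)
$\left(r + 26212\right) + W = \left(-14864 + 26212\right) + 3 i \sqrt{1337} = 11348 + 3 i \sqrt{1337}$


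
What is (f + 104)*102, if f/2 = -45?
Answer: 1428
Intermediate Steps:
f = -90 (f = 2*(-45) = -90)
(f + 104)*102 = (-90 + 104)*102 = 14*102 = 1428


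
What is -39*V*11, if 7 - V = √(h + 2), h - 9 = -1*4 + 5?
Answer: -3003 + 858*√3 ≈ -1516.9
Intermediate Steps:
h = 10 (h = 9 + (-1*4 + 5) = 9 + (-4 + 5) = 9 + 1 = 10)
V = 7 - 2*√3 (V = 7 - √(10 + 2) = 7 - √12 = 7 - 2*√3 ≈ 3.5359)
-39*V*11 = -39*(7 - 2*√3)*11 = (-273 + 78*√3)*11 = -3003 + 858*√3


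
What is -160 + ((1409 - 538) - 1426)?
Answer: -715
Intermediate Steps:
-160 + ((1409 - 538) - 1426) = -160 + (871 - 1426) = -160 - 555 = -715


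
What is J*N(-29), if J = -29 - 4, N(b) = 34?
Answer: -1122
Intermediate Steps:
J = -33
J*N(-29) = -33*34 = -1122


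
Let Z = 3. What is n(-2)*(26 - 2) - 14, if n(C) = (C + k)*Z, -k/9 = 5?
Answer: -3398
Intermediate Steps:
k = -45 (k = -9*5 = -45)
n(C) = -135 + 3*C (n(C) = (C - 45)*3 = (-45 + C)*3 = -135 + 3*C)
n(-2)*(26 - 2) - 14 = (-135 + 3*(-2))*(26 - 2) - 14 = (-135 - 6)*24 - 14 = -141*24 - 14 = -3384 - 14 = -3398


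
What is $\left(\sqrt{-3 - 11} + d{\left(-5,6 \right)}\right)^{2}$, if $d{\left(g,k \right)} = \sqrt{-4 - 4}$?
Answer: $-22 - 8 \sqrt{7} \approx -43.166$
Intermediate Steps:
$d{\left(g,k \right)} = 2 i \sqrt{2}$ ($d{\left(g,k \right)} = \sqrt{-8} = 2 i \sqrt{2}$)
$\left(\sqrt{-3 - 11} + d{\left(-5,6 \right)}\right)^{2} = \left(\sqrt{-3 - 11} + 2 i \sqrt{2}\right)^{2} = \left(\sqrt{-14} + 2 i \sqrt{2}\right)^{2} = \left(i \sqrt{14} + 2 i \sqrt{2}\right)^{2}$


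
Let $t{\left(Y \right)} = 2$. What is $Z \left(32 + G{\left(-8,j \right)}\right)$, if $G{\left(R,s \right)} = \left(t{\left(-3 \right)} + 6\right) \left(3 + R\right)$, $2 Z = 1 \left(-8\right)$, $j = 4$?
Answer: $32$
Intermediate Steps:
$Z = -4$ ($Z = \frac{1 \left(-8\right)}{2} = \frac{1}{2} \left(-8\right) = -4$)
$G{\left(R,s \right)} = 24 + 8 R$ ($G{\left(R,s \right)} = \left(2 + 6\right) \left(3 + R\right) = 8 \left(3 + R\right) = 24 + 8 R$)
$Z \left(32 + G{\left(-8,j \right)}\right) = - 4 \left(32 + \left(24 + 8 \left(-8\right)\right)\right) = - 4 \left(32 + \left(24 - 64\right)\right) = - 4 \left(32 - 40\right) = \left(-4\right) \left(-8\right) = 32$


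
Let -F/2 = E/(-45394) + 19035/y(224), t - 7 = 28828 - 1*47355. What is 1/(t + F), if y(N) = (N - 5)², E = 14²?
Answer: -120952313/2240131800586 ≈ -5.3993e-5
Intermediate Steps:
E = 196
y(N) = (-5 + N)²
t = -18520 (t = 7 + (28828 - 1*47355) = 7 + (28828 - 47355) = 7 - 18527 = -18520)
F = -94963826/120952313 (F = -2*(196/(-45394) + 19035/((-5 + 224)²)) = -2*(196*(-1/45394) + 19035/(219²)) = -2*(-98/22697 + 19035/47961) = -2*(-98/22697 + 19035*(1/47961)) = -2*(-98/22697 + 2115/5329) = -2*47481913/120952313 = -94963826/120952313 ≈ -0.78513)
1/(t + F) = 1/(-18520 - 94963826/120952313) = 1/(-2240131800586/120952313) = -120952313/2240131800586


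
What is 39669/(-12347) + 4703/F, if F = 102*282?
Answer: -1082971175/355149108 ≈ -3.0493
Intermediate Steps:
F = 28764
39669/(-12347) + 4703/F = 39669/(-12347) + 4703/28764 = 39669*(-1/12347) + 4703*(1/28764) = -39669/12347 + 4703/28764 = -1082971175/355149108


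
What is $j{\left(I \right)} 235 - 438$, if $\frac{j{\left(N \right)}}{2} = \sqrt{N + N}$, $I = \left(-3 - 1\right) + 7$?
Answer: $-438 + 470 \sqrt{6} \approx 713.26$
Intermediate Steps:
$I = 3$ ($I = -4 + 7 = 3$)
$j{\left(N \right)} = 2 \sqrt{2} \sqrt{N}$ ($j{\left(N \right)} = 2 \sqrt{N + N} = 2 \sqrt{2 N} = 2 \sqrt{2} \sqrt{N}$)
$j{\left(I \right)} 235 - 438 = 2 \sqrt{2} \sqrt{3} \cdot 235 - 438 = 2 \sqrt{6} \cdot 235 - 438 = 470 \sqrt{6} - 438 = -438 + 470 \sqrt{6}$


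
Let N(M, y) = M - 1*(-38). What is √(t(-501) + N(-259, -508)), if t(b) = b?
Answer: 19*I*√2 ≈ 26.87*I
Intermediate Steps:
N(M, y) = 38 + M (N(M, y) = M + 38 = 38 + M)
√(t(-501) + N(-259, -508)) = √(-501 + (38 - 259)) = √(-501 - 221) = √(-722) = 19*I*√2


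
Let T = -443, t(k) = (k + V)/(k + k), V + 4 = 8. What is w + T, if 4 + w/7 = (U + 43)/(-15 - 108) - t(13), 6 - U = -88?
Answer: -1545829/3198 ≈ -483.37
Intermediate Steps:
V = 4 (V = -4 + 8 = 4)
U = 94 (U = 6 - 1*(-88) = 6 + 88 = 94)
t(k) = (4 + k)/(2*k) (t(k) = (k + 4)/(k + k) = (4 + k)/((2*k)) = (4 + k)*(1/(2*k)) = (4 + k)/(2*k))
w = -129115/3198 (w = -28 + 7*((94 + 43)/(-15 - 108) - (4 + 13)/(2*13)) = -28 + 7*(137/(-123) - 17/(2*13)) = -28 + 7*(137*(-1/123) - 1*17/26) = -28 + 7*(-137/123 - 17/26) = -28 + 7*(-5653/3198) = -28 - 39571/3198 = -129115/3198 ≈ -40.374)
w + T = -129115/3198 - 443 = -1545829/3198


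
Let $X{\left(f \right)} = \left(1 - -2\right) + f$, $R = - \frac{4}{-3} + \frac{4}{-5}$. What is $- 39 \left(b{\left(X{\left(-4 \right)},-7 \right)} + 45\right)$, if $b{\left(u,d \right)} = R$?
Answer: $- \frac{8879}{5} \approx -1775.8$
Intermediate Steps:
$R = \frac{8}{15}$ ($R = \left(-4\right) \left(- \frac{1}{3}\right) + 4 \left(- \frac{1}{5}\right) = \frac{4}{3} - \frac{4}{5} = \frac{8}{15} \approx 0.53333$)
$X{\left(f \right)} = 3 + f$ ($X{\left(f \right)} = \left(1 + 2\right) + f = 3 + f$)
$b{\left(u,d \right)} = \frac{8}{15}$
$- 39 \left(b{\left(X{\left(-4 \right)},-7 \right)} + 45\right) = - 39 \left(\frac{8}{15} + 45\right) = \left(-39\right) \frac{683}{15} = - \frac{8879}{5}$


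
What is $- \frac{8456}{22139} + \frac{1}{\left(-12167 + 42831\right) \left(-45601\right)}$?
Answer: $- \frac{11824101467323}{30957164367896} \approx -0.38195$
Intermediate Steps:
$- \frac{8456}{22139} + \frac{1}{\left(-12167 + 42831\right) \left(-45601\right)} = \left(-8456\right) \frac{1}{22139} + \frac{1}{30664} \left(- \frac{1}{45601}\right) = - \frac{8456}{22139} + \frac{1}{30664} \left(- \frac{1}{45601}\right) = - \frac{8456}{22139} - \frac{1}{1398309064} = - \frac{11824101467323}{30957164367896}$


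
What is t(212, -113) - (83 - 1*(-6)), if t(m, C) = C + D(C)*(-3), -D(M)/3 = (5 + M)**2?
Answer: 104774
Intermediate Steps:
D(M) = -3*(5 + M)**2
t(m, C) = C + 9*(5 + C)**2 (t(m, C) = C - 3*(5 + C)**2*(-3) = C + 9*(5 + C)**2)
t(212, -113) - (83 - 1*(-6)) = (-113 + 9*(5 - 113)**2) - (83 - 1*(-6)) = (-113 + 9*(-108)**2) - (83 + 6) = (-113 + 9*11664) - 1*89 = (-113 + 104976) - 89 = 104863 - 89 = 104774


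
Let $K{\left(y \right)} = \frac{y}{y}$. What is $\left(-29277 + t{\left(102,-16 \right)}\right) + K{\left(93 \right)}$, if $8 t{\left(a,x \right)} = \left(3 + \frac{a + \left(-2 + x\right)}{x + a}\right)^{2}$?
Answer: $- \frac{433021351}{14792} \approx -29274.0$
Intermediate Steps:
$K{\left(y \right)} = 1$
$t{\left(a,x \right)} = \frac{\left(3 + \frac{-2 + a + x}{a + x}\right)^{2}}{8}$ ($t{\left(a,x \right)} = \frac{\left(3 + \frac{a + \left(-2 + x\right)}{x + a}\right)^{2}}{8} = \frac{\left(3 + \frac{-2 + a + x}{a + x}\right)^{2}}{8}$)
$\left(-29277 + t{\left(102,-16 \right)}\right) + K{\left(93 \right)} = \left(-29277 + \frac{\left(-1 + 2 \cdot 102 + 2 \left(-16\right)\right)^{2}}{2 \left(102 - 16\right)^{2}}\right) + 1 = \left(-29277 + \frac{\left(-1 + 204 - 32\right)^{2}}{2 \cdot 7396}\right) + 1 = \left(-29277 + \frac{1}{2} \cdot \frac{1}{7396} \cdot 171^{2}\right) + 1 = \left(-29277 + \frac{1}{2} \cdot \frac{1}{7396} \cdot 29241\right) + 1 = \left(-29277 + \frac{29241}{14792}\right) + 1 = - \frac{433036143}{14792} + 1 = - \frac{433021351}{14792}$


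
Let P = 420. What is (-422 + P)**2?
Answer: 4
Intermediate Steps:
(-422 + P)**2 = (-422 + 420)**2 = (-2)**2 = 4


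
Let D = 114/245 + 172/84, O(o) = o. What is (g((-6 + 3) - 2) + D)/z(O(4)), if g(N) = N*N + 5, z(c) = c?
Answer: 23897/2940 ≈ 8.1282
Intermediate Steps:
g(N) = 5 + N² (g(N) = N² + 5 = 5 + N²)
D = 1847/735 (D = 114*(1/245) + 172*(1/84) = 114/245 + 43/21 = 1847/735 ≈ 2.5129)
(g((-6 + 3) - 2) + D)/z(O(4)) = ((5 + ((-6 + 3) - 2)²) + 1847/735)/4 = ((5 + (-3 - 2)²) + 1847/735)*(¼) = ((5 + (-5)²) + 1847/735)*(¼) = ((5 + 25) + 1847/735)*(¼) = (30 + 1847/735)*(¼) = (23897/735)*(¼) = 23897/2940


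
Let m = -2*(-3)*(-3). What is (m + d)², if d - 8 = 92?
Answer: 6724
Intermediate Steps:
d = 100 (d = 8 + 92 = 100)
m = -18 (m = 6*(-3) = -18)
(m + d)² = (-18 + 100)² = 82² = 6724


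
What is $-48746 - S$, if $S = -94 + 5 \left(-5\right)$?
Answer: $-48627$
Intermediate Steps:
$S = -119$ ($S = -94 - 25 = -119$)
$-48746 - S = -48746 - -119 = -48746 + 119 = -48627$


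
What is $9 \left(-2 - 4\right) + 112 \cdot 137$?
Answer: $15290$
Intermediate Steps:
$9 \left(-2 - 4\right) + 112 \cdot 137 = 9 \left(-6\right) + 15344 = -54 + 15344 = 15290$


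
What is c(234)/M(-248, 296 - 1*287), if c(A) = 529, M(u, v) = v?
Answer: 529/9 ≈ 58.778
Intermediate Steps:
c(234)/M(-248, 296 - 1*287) = 529/(296 - 1*287) = 529/(296 - 287) = 529/9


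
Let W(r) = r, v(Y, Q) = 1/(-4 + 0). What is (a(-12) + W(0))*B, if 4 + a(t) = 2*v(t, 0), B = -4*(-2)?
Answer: -36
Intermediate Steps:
v(Y, Q) = -¼ (v(Y, Q) = 1/(-4) = -¼)
B = 8
a(t) = -9/2 (a(t) = -4 + 2*(-¼) = -4 - ½ = -9/2)
(a(-12) + W(0))*B = (-9/2 + 0)*8 = -9/2*8 = -36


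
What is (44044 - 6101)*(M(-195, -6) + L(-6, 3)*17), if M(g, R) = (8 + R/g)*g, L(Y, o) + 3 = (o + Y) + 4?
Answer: -60708800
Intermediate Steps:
L(Y, o) = 1 + Y + o (L(Y, o) = -3 + ((o + Y) + 4) = -3 + ((Y + o) + 4) = -3 + (4 + Y + o) = 1 + Y + o)
M(g, R) = g*(8 + R/g)
(44044 - 6101)*(M(-195, -6) + L(-6, 3)*17) = (44044 - 6101)*((-6 + 8*(-195)) + (1 - 6 + 3)*17) = 37943*((-6 - 1560) - 2*17) = 37943*(-1566 - 34) = 37943*(-1600) = -60708800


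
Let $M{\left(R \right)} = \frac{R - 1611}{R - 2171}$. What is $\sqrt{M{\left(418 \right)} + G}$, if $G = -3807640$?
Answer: $\frac{i \sqrt{11700909897431}}{1753} \approx 1951.3 i$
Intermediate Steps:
$M{\left(R \right)} = \frac{-1611 + R}{-2171 + R}$
$\sqrt{M{\left(418 \right)} + G} = \sqrt{\frac{-1611 + 418}{-2171 + 418} - 3807640} = \sqrt{\frac{1}{-1753} \left(-1193\right) - 3807640} = \sqrt{\left(- \frac{1}{1753}\right) \left(-1193\right) - 3807640} = \sqrt{\frac{1193}{1753} - 3807640} = \sqrt{- \frac{6674791727}{1753}} = \frac{i \sqrt{11700909897431}}{1753}$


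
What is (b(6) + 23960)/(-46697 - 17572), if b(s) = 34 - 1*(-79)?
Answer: -24073/64269 ≈ -0.37457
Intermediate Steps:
b(s) = 113 (b(s) = 34 + 79 = 113)
(b(6) + 23960)/(-46697 - 17572) = (113 + 23960)/(-46697 - 17572) = 24073/(-64269) = 24073*(-1/64269) = -24073/64269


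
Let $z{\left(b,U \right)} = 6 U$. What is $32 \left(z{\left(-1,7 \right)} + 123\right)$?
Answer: $5280$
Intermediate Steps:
$32 \left(z{\left(-1,7 \right)} + 123\right) = 32 \left(6 \cdot 7 + 123\right) = 32 \left(42 + 123\right) = 32 \cdot 165 = 5280$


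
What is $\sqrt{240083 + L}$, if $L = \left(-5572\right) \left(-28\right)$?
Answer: $3 \sqrt{44011} \approx 629.36$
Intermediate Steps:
$L = 156016$
$\sqrt{240083 + L} = \sqrt{240083 + 156016} = \sqrt{396099} = 3 \sqrt{44011}$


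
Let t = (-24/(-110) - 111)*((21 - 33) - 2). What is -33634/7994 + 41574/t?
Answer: 183449918/8117907 ≈ 22.598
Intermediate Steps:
t = 85302/55 (t = (-24*(-1/110) - 111)*(-12 - 2) = (12/55 - 111)*(-14) = -6093/55*(-14) = 85302/55 ≈ 1550.9)
-33634/7994 + 41574/t = -33634/7994 + 41574/(85302/55) = -33634*1/7994 + 41574*(55/85302) = -16817/3997 + 381095/14217 = 183449918/8117907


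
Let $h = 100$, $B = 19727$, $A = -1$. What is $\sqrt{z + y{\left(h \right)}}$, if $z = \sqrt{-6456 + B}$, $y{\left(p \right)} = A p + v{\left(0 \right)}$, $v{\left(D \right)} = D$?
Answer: $\sqrt{-100 + \sqrt{13271}} \approx 3.8987$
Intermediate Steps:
$y{\left(p \right)} = - p$ ($y{\left(p \right)} = - p + 0 = - p$)
$z = \sqrt{13271}$ ($z = \sqrt{-6456 + 19727} = \sqrt{13271} \approx 115.2$)
$\sqrt{z + y{\left(h \right)}} = \sqrt{\sqrt{13271} - 100} = \sqrt{-100 + \sqrt{13271}}$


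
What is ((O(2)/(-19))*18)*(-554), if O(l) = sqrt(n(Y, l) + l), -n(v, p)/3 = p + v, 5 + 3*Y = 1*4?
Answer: 9972*I*sqrt(3)/19 ≈ 909.05*I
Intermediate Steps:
Y = -1/3 (Y = -5/3 + (1*4)/3 = -5/3 + (1/3)*4 = -5/3 + 4/3 = -1/3 ≈ -0.33333)
n(v, p) = -3*p - 3*v (n(v, p) = -3*(p + v) = -3*p - 3*v)
O(l) = sqrt(1 - 2*l) (O(l) = sqrt((-3*l - 3*(-1/3)) + l) = sqrt((-3*l + 1) + l) = sqrt((1 - 3*l) + l) = sqrt(1 - 2*l))
((O(2)/(-19))*18)*(-554) = ((sqrt(1 - 2*2)/(-19))*18)*(-554) = ((sqrt(1 - 4)*(-1/19))*18)*(-554) = ((sqrt(-3)*(-1/19))*18)*(-554) = (((I*sqrt(3))*(-1/19))*18)*(-554) = (-I*sqrt(3)/19*18)*(-554) = -18*I*sqrt(3)/19*(-554) = 9972*I*sqrt(3)/19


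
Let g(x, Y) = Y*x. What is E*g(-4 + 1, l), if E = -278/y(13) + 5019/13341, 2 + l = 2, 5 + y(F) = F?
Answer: 0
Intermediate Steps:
y(F) = -5 + F
l = 0 (l = -2 + 2 = 0)
E = -611441/17788 (E = -278/(-5 + 13) + 5019/13341 = -278/8 + 5019*(1/13341) = -278*1/8 + 1673/4447 = -139/4 + 1673/4447 = -611441/17788 ≈ -34.374)
E*g(-4 + 1, l) = -0*(-4 + 1) = -0*(-3) = -611441/17788*0 = 0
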